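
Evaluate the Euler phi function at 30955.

Factor: 30955 = 5 · 41 · 151.
φ(30955) = (5−1) · (41−1) · (151−1) = 4 · 40 · 150 = 24000.

24000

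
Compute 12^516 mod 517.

243

12^1 ≡ 12 (mod 517)
12^2 ≡ 12^2 = 144 ≡ 144 (mod 517)
12^4 ≡ 144^2 = 20736 ≡ 56 (mod 517)
12^8 ≡ 56^2 = 3136 ≡ 34 (mod 517)
12^16 ≡ 34^2 = 1156 ≡ 122 (mod 517)
12^32 ≡ 122^2 = 14884 ≡ 408 (mod 517)
12^64 ≡ 408^2 = 166464 ≡ 507 (mod 517)
12^128 ≡ 507^2 = 257049 ≡ 100 (mod 517)
12^256 ≡ 100^2 = 10000 ≡ 177 (mod 517)
12^512 ≡ 177^2 = 31329 ≡ 309 (mod 517)
516 = 512 + 4 in binary powers of 2.
So 12^516 ≡ 309 · 56 ≡ 243 (mod 517).
Since 243 ≠ 1, base 12 is a Fermat witness: 517 is composite.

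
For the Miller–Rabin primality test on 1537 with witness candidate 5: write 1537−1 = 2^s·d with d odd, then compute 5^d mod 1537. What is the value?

125

1537 − 1 = 1536 = 2^9 · 3, so d = 3.
5^1 ≡ 5 (mod 1537)
5^2 ≡ 5^2 = 25 ≡ 25 (mod 1537)
3 = 2 + 1 in binary powers of 2.
So 5^3 ≡ 25 · 5 ≡ 125 (mod 1537).
Squaring chain: 125 → 255 → 471 → 513 → 342 → 152 → 49 → 864 → 1051; never reaches −1, so base 5 is a Miller–Rabin witness that 1537 is composite.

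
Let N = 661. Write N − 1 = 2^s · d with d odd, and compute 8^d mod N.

661 − 1 = 660 = 2^2 · 165, so d = 165.
8^1 ≡ 8 (mod 661)
8^2 ≡ 8^2 = 64 ≡ 64 (mod 661)
8^4 ≡ 64^2 = 4096 ≡ 130 (mod 661)
8^8 ≡ 130^2 = 16900 ≡ 375 (mod 661)
8^16 ≡ 375^2 = 140625 ≡ 493 (mod 661)
8^32 ≡ 493^2 = 243049 ≡ 462 (mod 661)
8^64 ≡ 462^2 = 213444 ≡ 602 (mod 661)
8^128 ≡ 602^2 = 362404 ≡ 176 (mod 661)
165 = 128 + 32 + 4 + 1 in binary powers of 2.
So 8^165 ≡ 176 · 462 · 130 · 8 ≡ 106 (mod 661).
Squaring chain: 106 → 660; reaches −1, so base 8 does not prove 661 composite.

106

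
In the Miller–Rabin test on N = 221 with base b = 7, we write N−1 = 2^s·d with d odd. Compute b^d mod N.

221 − 1 = 220 = 2^2 · 55, so d = 55.
7^1 ≡ 7 (mod 221)
7^2 ≡ 7^2 = 49 ≡ 49 (mod 221)
7^4 ≡ 49^2 = 2401 ≡ 191 (mod 221)
7^8 ≡ 191^2 = 36481 ≡ 16 (mod 221)
7^16 ≡ 16^2 = 256 ≡ 35 (mod 221)
7^32 ≡ 35^2 = 1225 ≡ 120 (mod 221)
55 = 32 + 16 + 4 + 2 + 1 in binary powers of 2.
So 7^55 ≡ 120 · 35 · 191 · 49 · 7 ≡ 97 (mod 221).
Squaring chain: 97 → 127; never reaches −1, so base 7 is a Miller–Rabin witness that 221 is composite.

97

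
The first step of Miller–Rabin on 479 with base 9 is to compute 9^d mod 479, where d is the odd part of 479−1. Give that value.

479 − 1 = 478 = 2^1 · 239, so d = 239.
9^1 ≡ 9 (mod 479)
9^2 ≡ 9^2 = 81 ≡ 81 (mod 479)
9^4 ≡ 81^2 = 6561 ≡ 334 (mod 479)
9^8 ≡ 334^2 = 111556 ≡ 428 (mod 479)
9^16 ≡ 428^2 = 183184 ≡ 206 (mod 479)
9^32 ≡ 206^2 = 42436 ≡ 284 (mod 479)
9^64 ≡ 284^2 = 80656 ≡ 184 (mod 479)
9^128 ≡ 184^2 = 33856 ≡ 326 (mod 479)
239 = 128 + 64 + 32 + 8 + 4 + 2 + 1 in binary powers of 2.
So 9^239 ≡ 326 · 184 · 284 · 428 · 334 · 81 · 9 ≡ 1 (mod 479).
Since 9^d ≡ 1 (mod 479), base 9 does not prove 479 composite.

1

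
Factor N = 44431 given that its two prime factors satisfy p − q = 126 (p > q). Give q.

157

Since p = q + 126, we have 44431 = q(q + 126), so q² + 126q − 44431 = 0.
Discriminant: 126² + 4·44431 = 15876 + 177724 = 193600; √193600 = 440.
q = (−126 + 440)/2 = 157, and p = q + 126 = 283.
Check: 157 · 283 = 44431.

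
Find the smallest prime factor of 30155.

5

30155 is odd.
Digit sum 14, not divisible by 3.
Ends in 5: divisible by 5.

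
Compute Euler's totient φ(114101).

Factor: 114101 = 13 · 67 · 131.
φ(114101) = (13−1) · (67−1) · (131−1) = 12 · 66 · 130 = 102960.

102960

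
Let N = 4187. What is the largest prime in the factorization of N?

79

4187 = 53 · 79
79 is prime.
So 4187 = 53 · 79; the largest prime factor is 79.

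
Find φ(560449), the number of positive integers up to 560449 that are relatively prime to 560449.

534000

Factor: 560449 = 31 · 101 · 179.
φ(560449) = (31−1) · (101−1) · (179−1) = 30 · 100 · 178 = 534000.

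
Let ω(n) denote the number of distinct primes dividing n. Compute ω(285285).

6

285285 = 3 · 95095
95095 = 5 · 19019
19019 = 7 · 2717
2717 = 11 · 247
247 = 13 · 19
285285 = 3 · 5 · 7 · 11 · 13 · 19, which has 6 distinct prime factors.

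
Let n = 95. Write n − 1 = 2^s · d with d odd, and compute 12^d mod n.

95 − 1 = 94 = 2^1 · 47, so d = 47.
12^1 ≡ 12 (mod 95)
12^2 ≡ 12^2 = 144 ≡ 49 (mod 95)
12^4 ≡ 49^2 = 2401 ≡ 26 (mod 95)
12^8 ≡ 26^2 = 676 ≡ 11 (mod 95)
12^16 ≡ 11^2 = 121 ≡ 26 (mod 95)
12^32 ≡ 26^2 = 676 ≡ 11 (mod 95)
47 = 32 + 8 + 4 + 2 + 1 in binary powers of 2.
So 12^47 ≡ 11 · 11 · 26 · 49 · 12 ≡ 8 (mod 95).
Squaring chain: 8; never reaches −1, so base 12 is a Miller–Rabin witness that 95 is composite.

8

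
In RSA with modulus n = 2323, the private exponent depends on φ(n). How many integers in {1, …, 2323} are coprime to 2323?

Factor: 2323 = 23 · 101.
φ(2323) = (23−1) · (101−1) = 22 · 100 = 2200.

2200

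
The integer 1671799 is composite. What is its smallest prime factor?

1671799 is odd.
Digit sum 40, not divisible by 3.
Ends in 9: not divisible by 5.
7: 1671799 = 7·238828 + 3
11: 1671799 = 11·151981 + 8
13: 1671799 = 13·128599 + 12
17: 1671799 = 17·98341 + 2
19: 1671799 = 19·87989 + 8
23: 1671799 = 23·72686 + 21
29: 1671799 = 29·57648 + 7
31: 1671799 = 31·53929

31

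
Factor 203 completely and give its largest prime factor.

29

203 = 7 · 29
29 is prime.
So 203 = 7 · 29; the largest prime factor is 29.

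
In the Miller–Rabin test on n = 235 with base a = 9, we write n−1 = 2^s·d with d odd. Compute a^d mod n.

235 − 1 = 234 = 2^1 · 117, so d = 117.
9^1 ≡ 9 (mod 235)
9^2 ≡ 9^2 = 81 ≡ 81 (mod 235)
9^4 ≡ 81^2 = 6561 ≡ 216 (mod 235)
9^8 ≡ 216^2 = 46656 ≡ 126 (mod 235)
9^16 ≡ 126^2 = 15876 ≡ 131 (mod 235)
9^32 ≡ 131^2 = 17161 ≡ 6 (mod 235)
9^64 ≡ 6^2 = 36 ≡ 36 (mod 235)
117 = 64 + 32 + 16 + 4 + 1 in binary powers of 2.
So 9^117 ≡ 36 · 6 · 131 · 216 · 9 ≡ 34 (mod 235).
Squaring chain: 34; never reaches −1, so base 9 is a Miller–Rabin witness that 235 is composite.

34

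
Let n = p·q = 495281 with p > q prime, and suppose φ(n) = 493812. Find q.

φ(n) = (p−1)(q−1) = n − (p+q) + 1, so p + q = 495281 − 493812 + 1 = 1470.
p and q are the roots of t² − 1470t + 495281 = 0.
Discriminant: 1470² − 4·495281 = 2160900 − 1981124 = 179776; √179776 = 424.
q = (1470 − 424)/2 = 523, p = (1470 + 424)/2 = 947.
Check: 523 · 947 = 495281.

523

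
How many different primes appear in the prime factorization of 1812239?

1812239 = 11 · 164749
164749 = 13 · 12673
12673 = 19 · 667
667 = 23 · 29
1812239 = 11 · 13 · 19 · 23 · 29, which has 5 distinct prime factors.

5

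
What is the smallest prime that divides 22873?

89

22873 is odd.
Digit sum 22, not divisible by 3.
Ends in 3: not divisible by 5.
7: 22873 = 7·3267 + 4
11: 22873 = 11·2079 + 4
13: 22873 = 13·1759 + 6
17: 22873 = 17·1345 + 8
19: 22873 = 19·1203 + 16
23: 22873 = 23·994 + 11
29: 22873 = 29·788 + 21
31: 22873 = 31·737 + 26
37: 22873 = 37·618 + 7
41: 22873 = 41·557 + 36
43: 22873 = 43·531 + 40
47: 22873 = 47·486 + 31
53: 22873 = 53·431 + 30
59: 22873 = 59·387 + 40
61: 22873 = 61·374 + 59
67: 22873 = 67·341 + 26
71: 22873 = 71·322 + 11
73: 22873 = 73·313 + 24
79: 22873 = 79·289 + 42
83: 22873 = 83·275 + 48
89: 22873 = 89·257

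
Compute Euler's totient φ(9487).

9256

Factor: 9487 = 53 · 179.
φ(9487) = (53−1) · (179−1) = 52 · 178 = 9256.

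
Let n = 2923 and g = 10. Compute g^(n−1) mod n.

10^1 ≡ 10 (mod 2923)
10^2 ≡ 10^2 = 100 ≡ 100 (mod 2923)
10^4 ≡ 100^2 = 10000 ≡ 1231 (mod 2923)
10^8 ≡ 1231^2 = 1515361 ≡ 1247 (mod 2923)
10^16 ≡ 1247^2 = 1555009 ≡ 2896 (mod 2923)
10^32 ≡ 2896^2 = 8386816 ≡ 729 (mod 2923)
10^64 ≡ 729^2 = 531441 ≡ 2378 (mod 2923)
10^128 ≡ 2378^2 = 5654884 ≡ 1802 (mod 2923)
10^256 ≡ 1802^2 = 3247204 ≡ 2674 (mod 2923)
10^512 ≡ 2674^2 = 7150276 ≡ 618 (mod 2923)
10^1024 ≡ 618^2 = 381924 ≡ 1934 (mod 2923)
10^2048 ≡ 1934^2 = 3740356 ≡ 1839 (mod 2923)
2922 = 2048 + 512 + 256 + 64 + 32 + 8 + 2 in binary powers of 2.
So 10^2922 ≡ 1839 · 618 · 2674 · 2378 · 729 · 1247 · 100 ≡ 38 (mod 2923).
Since 38 ≠ 1, base 10 is a Fermat witness: 2923 is composite.

38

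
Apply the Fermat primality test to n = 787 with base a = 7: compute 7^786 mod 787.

1

7^1 ≡ 7 (mod 787)
7^2 ≡ 7^2 = 49 ≡ 49 (mod 787)
7^4 ≡ 49^2 = 2401 ≡ 40 (mod 787)
7^8 ≡ 40^2 = 1600 ≡ 26 (mod 787)
7^16 ≡ 26^2 = 676 ≡ 676 (mod 787)
7^32 ≡ 676^2 = 456976 ≡ 516 (mod 787)
7^64 ≡ 516^2 = 266256 ≡ 250 (mod 787)
7^128 ≡ 250^2 = 62500 ≡ 327 (mod 787)
7^256 ≡ 327^2 = 106929 ≡ 684 (mod 787)
7^512 ≡ 684^2 = 467856 ≡ 378 (mod 787)
786 = 512 + 256 + 16 + 2 in binary powers of 2.
So 7^786 ≡ 378 · 684 · 676 · 49 ≡ 1 (mod 787).
Since the result is 1, base 7 gives no evidence that 787 is composite.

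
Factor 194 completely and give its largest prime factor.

194 = 2 · 97
97 is prime.
So 194 = 2 · 97; the largest prime factor is 97.

97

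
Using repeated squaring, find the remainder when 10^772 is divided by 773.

10^1 ≡ 10 (mod 773)
10^2 ≡ 10^2 = 100 ≡ 100 (mod 773)
10^4 ≡ 100^2 = 10000 ≡ 724 (mod 773)
10^8 ≡ 724^2 = 524176 ≡ 82 (mod 773)
10^16 ≡ 82^2 = 6724 ≡ 540 (mod 773)
10^32 ≡ 540^2 = 291600 ≡ 179 (mod 773)
10^64 ≡ 179^2 = 32041 ≡ 348 (mod 773)
10^128 ≡ 348^2 = 121104 ≡ 516 (mod 773)
10^256 ≡ 516^2 = 266256 ≡ 344 (mod 773)
10^512 ≡ 344^2 = 118336 ≡ 67 (mod 773)
772 = 512 + 256 + 4 in binary powers of 2.
So 10^772 ≡ 67 · 344 · 724 ≡ 1 (mod 773).
Since the result is 1, base 10 gives no evidence that 773 is composite.

1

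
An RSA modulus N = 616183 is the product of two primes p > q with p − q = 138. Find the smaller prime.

719

Since p = q + 138, we have 616183 = q(q + 138), so q² + 138q − 616183 = 0.
Discriminant: 138² + 4·616183 = 19044 + 2464732 = 2483776; √2483776 = 1576.
q = (−138 + 1576)/2 = 719, and p = q + 138 = 857.
Check: 719 · 857 = 616183.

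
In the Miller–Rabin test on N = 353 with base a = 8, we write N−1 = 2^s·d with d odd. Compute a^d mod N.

116

353 − 1 = 352 = 2^5 · 11, so d = 11.
8^1 ≡ 8 (mod 353)
8^2 ≡ 8^2 = 64 ≡ 64 (mod 353)
8^4 ≡ 64^2 = 4096 ≡ 213 (mod 353)
8^8 ≡ 213^2 = 45369 ≡ 185 (mod 353)
11 = 8 + 2 + 1 in binary powers of 2.
So 8^11 ≡ 185 · 64 · 8 ≡ 116 (mod 353).
Squaring chain: 116 → 42 → 352 → 1 → 1; reaches −1, so base 8 does not prove 353 composite.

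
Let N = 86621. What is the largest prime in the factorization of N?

97

86621 = 19 · 4559
4559 = 47 · 97
97 is prime.
So 86621 = 19 · 47 · 97; the largest prime factor is 97.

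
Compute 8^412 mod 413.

8^1 ≡ 8 (mod 413)
8^2 ≡ 8^2 = 64 ≡ 64 (mod 413)
8^4 ≡ 64^2 = 4096 ≡ 379 (mod 413)
8^8 ≡ 379^2 = 143641 ≡ 330 (mod 413)
8^16 ≡ 330^2 = 108900 ≡ 281 (mod 413)
8^32 ≡ 281^2 = 78961 ≡ 78 (mod 413)
8^64 ≡ 78^2 = 6084 ≡ 302 (mod 413)
8^128 ≡ 302^2 = 91204 ≡ 344 (mod 413)
8^256 ≡ 344^2 = 118336 ≡ 218 (mod 413)
412 = 256 + 128 + 16 + 8 + 4 in binary powers of 2.
So 8^412 ≡ 218 · 344 · 281 · 330 · 379 ≡ 302 (mod 413).
Since 302 ≠ 1, base 8 is a Fermat witness: 413 is composite.

302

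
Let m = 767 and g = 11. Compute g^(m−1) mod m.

11^1 ≡ 11 (mod 767)
11^2 ≡ 11^2 = 121 ≡ 121 (mod 767)
11^4 ≡ 121^2 = 14641 ≡ 68 (mod 767)
11^8 ≡ 68^2 = 4624 ≡ 22 (mod 767)
11^16 ≡ 22^2 = 484 ≡ 484 (mod 767)
11^32 ≡ 484^2 = 234256 ≡ 321 (mod 767)
11^64 ≡ 321^2 = 103041 ≡ 263 (mod 767)
11^128 ≡ 263^2 = 69169 ≡ 139 (mod 767)
11^256 ≡ 139^2 = 19321 ≡ 146 (mod 767)
11^512 ≡ 146^2 = 21316 ≡ 607 (mod 767)
766 = 512 + 128 + 64 + 32 + 16 + 8 + 4 + 2 in binary powers of 2.
So 11^766 ≡ 607 · 139 · 263 · 321 · 484 · 22 · 68 · 121 ≡ 257 (mod 767).
Since 257 ≠ 1, base 11 is a Fermat witness: 767 is composite.

257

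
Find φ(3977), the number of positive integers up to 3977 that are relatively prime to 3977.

Factor: 3977 = 41 · 97.
φ(3977) = (41−1) · (97−1) = 40 · 96 = 3840.

3840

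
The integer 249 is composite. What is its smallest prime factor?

3

249 is odd.
Digit sum 15, divisible by 3.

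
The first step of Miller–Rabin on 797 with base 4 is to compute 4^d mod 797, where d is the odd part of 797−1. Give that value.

797 − 1 = 796 = 2^2 · 199, so d = 199.
4^1 ≡ 4 (mod 797)
4^2 ≡ 4^2 = 16 ≡ 16 (mod 797)
4^4 ≡ 16^2 = 256 ≡ 256 (mod 797)
4^8 ≡ 256^2 = 65536 ≡ 182 (mod 797)
4^16 ≡ 182^2 = 33124 ≡ 447 (mod 797)
4^32 ≡ 447^2 = 199809 ≡ 559 (mod 797)
4^64 ≡ 559^2 = 312481 ≡ 57 (mod 797)
4^128 ≡ 57^2 = 3249 ≡ 61 (mod 797)
199 = 128 + 64 + 4 + 2 + 1 in binary powers of 2.
So 4^199 ≡ 61 · 57 · 256 · 16 · 4 ≡ 796 (mod 797).
Since 4^d ≡ 796 (mod 797), base 4 does not prove 797 composite.

796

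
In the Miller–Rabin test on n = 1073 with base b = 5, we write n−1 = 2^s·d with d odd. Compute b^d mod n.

912

1073 − 1 = 1072 = 2^4 · 67, so d = 67.
5^1 ≡ 5 (mod 1073)
5^2 ≡ 5^2 = 25 ≡ 25 (mod 1073)
5^4 ≡ 25^2 = 625 ≡ 625 (mod 1073)
5^8 ≡ 625^2 = 390625 ≡ 53 (mod 1073)
5^16 ≡ 53^2 = 2809 ≡ 663 (mod 1073)
5^32 ≡ 663^2 = 439569 ≡ 712 (mod 1073)
5^64 ≡ 712^2 = 506944 ≡ 488 (mod 1073)
67 = 64 + 2 + 1 in binary powers of 2.
So 5^67 ≡ 488 · 25 · 5 ≡ 912 (mod 1073).
Squaring chain: 912 → 169 → 663 → 712; never reaches −1, so base 5 is a Miller–Rabin witness that 1073 is composite.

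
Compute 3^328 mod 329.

3^1 ≡ 3 (mod 329)
3^2 ≡ 3^2 = 9 ≡ 9 (mod 329)
3^4 ≡ 9^2 = 81 ≡ 81 (mod 329)
3^8 ≡ 81^2 = 6561 ≡ 310 (mod 329)
3^16 ≡ 310^2 = 96100 ≡ 32 (mod 329)
3^32 ≡ 32^2 = 1024 ≡ 37 (mod 329)
3^64 ≡ 37^2 = 1369 ≡ 53 (mod 329)
3^128 ≡ 53^2 = 2809 ≡ 177 (mod 329)
3^256 ≡ 177^2 = 31329 ≡ 74 (mod 329)
328 = 256 + 64 + 8 in binary powers of 2.
So 3^328 ≡ 74 · 53 · 310 ≡ 165 (mod 329).
Since 165 ≠ 1, base 3 is a Fermat witness: 329 is composite.

165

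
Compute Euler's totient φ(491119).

Factor: 491119 = 23 · 131 · 163.
φ(491119) = (23−1) · (131−1) · (163−1) = 22 · 130 · 162 = 463320.

463320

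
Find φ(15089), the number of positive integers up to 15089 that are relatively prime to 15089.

14820

Factor: 15089 = 79 · 191.
φ(15089) = (79−1) · (191−1) = 78 · 190 = 14820.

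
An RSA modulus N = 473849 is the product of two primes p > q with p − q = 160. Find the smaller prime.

613

Since p = q + 160, we have 473849 = q(q + 160), so q² + 160q − 473849 = 0.
Discriminant: 160² + 4·473849 = 25600 + 1895396 = 1920996; √1920996 = 1386.
q = (−160 + 1386)/2 = 613, and p = q + 160 = 773.
Check: 613 · 773 = 473849.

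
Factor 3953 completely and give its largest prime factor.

3953 = 59 · 67
67 is prime.
So 3953 = 59 · 67; the largest prime factor is 67.

67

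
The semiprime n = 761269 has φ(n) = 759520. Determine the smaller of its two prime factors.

809

φ(n) = (p−1)(q−1) = n − (p+q) + 1, so p + q = 761269 − 759520 + 1 = 1750.
p and q are the roots of t² − 1750t + 761269 = 0.
Discriminant: 1750² − 4·761269 = 3062500 − 3045076 = 17424; √17424 = 132.
q = (1750 − 132)/2 = 809, p = (1750 + 132)/2 = 941.
Check: 809 · 941 = 761269.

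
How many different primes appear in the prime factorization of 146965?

5

146965 = 5 · 29393
29393 = 7 · 4199
4199 = 13 · 323
323 = 17 · 19
146965 = 5 · 7 · 13 · 17 · 19, which has 5 distinct prime factors.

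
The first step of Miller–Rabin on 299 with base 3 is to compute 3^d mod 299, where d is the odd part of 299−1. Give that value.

269

299 − 1 = 298 = 2^1 · 149, so d = 149.
3^1 ≡ 3 (mod 299)
3^2 ≡ 3^2 = 9 ≡ 9 (mod 299)
3^4 ≡ 9^2 = 81 ≡ 81 (mod 299)
3^8 ≡ 81^2 = 6561 ≡ 282 (mod 299)
3^16 ≡ 282^2 = 79524 ≡ 289 (mod 299)
3^32 ≡ 289^2 = 83521 ≡ 100 (mod 299)
3^64 ≡ 100^2 = 10000 ≡ 133 (mod 299)
3^128 ≡ 133^2 = 17689 ≡ 48 (mod 299)
149 = 128 + 16 + 4 + 1 in binary powers of 2.
So 3^149 ≡ 48 · 289 · 81 · 3 ≡ 269 (mod 299).
Squaring chain: 269; never reaches −1, so base 3 is a Miller–Rabin witness that 299 is composite.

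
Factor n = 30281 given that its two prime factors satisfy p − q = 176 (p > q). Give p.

283

Since p = q + 176, we have 30281 = q(q + 176), so q² + 176q − 30281 = 0.
Discriminant: 176² + 4·30281 = 30976 + 121124 = 152100; √152100 = 390.
q = (−176 + 390)/2 = 107, and p = q + 176 = 283.
Check: 107 · 283 = 30281.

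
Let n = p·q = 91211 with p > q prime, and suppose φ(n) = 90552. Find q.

197

φ(n) = (p−1)(q−1) = n − (p+q) + 1, so p + q = 91211 − 90552 + 1 = 660.
p and q are the roots of t² − 660t + 91211 = 0.
Discriminant: 660² − 4·91211 = 435600 − 364844 = 70756; √70756 = 266.
q = (660 − 266)/2 = 197, p = (660 + 266)/2 = 463.
Check: 197 · 463 = 91211.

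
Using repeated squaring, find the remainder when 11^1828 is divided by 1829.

1405

11^1 ≡ 11 (mod 1829)
11^2 ≡ 11^2 = 121 ≡ 121 (mod 1829)
11^4 ≡ 121^2 = 14641 ≡ 9 (mod 1829)
11^8 ≡ 9^2 = 81 ≡ 81 (mod 1829)
11^16 ≡ 81^2 = 6561 ≡ 1074 (mod 1829)
11^32 ≡ 1074^2 = 1153476 ≡ 1206 (mod 1829)
11^64 ≡ 1206^2 = 1454436 ≡ 381 (mod 1829)
11^128 ≡ 381^2 = 145161 ≡ 670 (mod 1829)
11^256 ≡ 670^2 = 448900 ≡ 795 (mod 1829)
11^512 ≡ 795^2 = 632025 ≡ 1020 (mod 1829)
11^1024 ≡ 1020^2 = 1040400 ≡ 1528 (mod 1829)
1828 = 1024 + 512 + 256 + 32 + 4 in binary powers of 2.
So 11^1828 ≡ 1528 · 1020 · 795 · 1206 · 9 ≡ 1405 (mod 1829).
Since 1405 ≠ 1, base 11 is a Fermat witness: 1829 is composite.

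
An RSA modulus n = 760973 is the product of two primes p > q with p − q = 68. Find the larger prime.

Since p = q + 68, we have 760973 = q(q + 68), so q² + 68q − 760973 = 0.
Discriminant: 68² + 4·760973 = 4624 + 3043892 = 3048516; √3048516 = 1746.
q = (−68 + 1746)/2 = 839, and p = q + 68 = 907.
Check: 839 · 907 = 760973.

907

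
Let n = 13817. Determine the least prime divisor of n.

41

13817 is odd.
Digit sum 20, not divisible by 3.
Ends in 7: not divisible by 5.
7: 13817 = 7·1973 + 6
11: 13817 = 11·1256 + 1
13: 13817 = 13·1062 + 11
17: 13817 = 17·812 + 13
19: 13817 = 19·727 + 4
23: 13817 = 23·600 + 17
29: 13817 = 29·476 + 13
31: 13817 = 31·445 + 22
37: 13817 = 37·373 + 16
41: 13817 = 41·337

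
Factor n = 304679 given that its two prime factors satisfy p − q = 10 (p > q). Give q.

Since p = q + 10, we have 304679 = q(q + 10), so q² + 10q − 304679 = 0.
Discriminant: 10² + 4·304679 = 100 + 1218716 = 1218816; √1218816 = 1104.
q = (−10 + 1104)/2 = 547, and p = q + 10 = 557.
Check: 547 · 557 = 304679.

547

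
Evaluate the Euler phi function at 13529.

Factor: 13529 = 83 · 163.
φ(13529) = (83−1) · (163−1) = 82 · 162 = 13284.

13284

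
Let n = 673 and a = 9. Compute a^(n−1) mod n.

1

9^1 ≡ 9 (mod 673)
9^2 ≡ 9^2 = 81 ≡ 81 (mod 673)
9^4 ≡ 81^2 = 6561 ≡ 504 (mod 673)
9^8 ≡ 504^2 = 254016 ≡ 295 (mod 673)
9^16 ≡ 295^2 = 87025 ≡ 208 (mod 673)
9^32 ≡ 208^2 = 43264 ≡ 192 (mod 673)
9^64 ≡ 192^2 = 36864 ≡ 522 (mod 673)
9^128 ≡ 522^2 = 272484 ≡ 592 (mod 673)
9^256 ≡ 592^2 = 350464 ≡ 504 (mod 673)
9^512 ≡ 504^2 = 254016 ≡ 295 (mod 673)
672 = 512 + 128 + 32 in binary powers of 2.
So 9^672 ≡ 295 · 592 · 192 ≡ 1 (mod 673).
Since the result is 1, base 9 gives no evidence that 673 is composite.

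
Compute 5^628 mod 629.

5^1 ≡ 5 (mod 629)
5^2 ≡ 5^2 = 25 ≡ 25 (mod 629)
5^4 ≡ 25^2 = 625 ≡ 625 (mod 629)
5^8 ≡ 625^2 = 390625 ≡ 16 (mod 629)
5^16 ≡ 16^2 = 256 ≡ 256 (mod 629)
5^32 ≡ 256^2 = 65536 ≡ 120 (mod 629)
5^64 ≡ 120^2 = 14400 ≡ 562 (mod 629)
5^128 ≡ 562^2 = 315844 ≡ 86 (mod 629)
5^256 ≡ 86^2 = 7396 ≡ 477 (mod 629)
5^512 ≡ 477^2 = 227529 ≡ 460 (mod 629)
628 = 512 + 64 + 32 + 16 + 4 in binary powers of 2.
So 5^628 ≡ 460 · 562 · 120 · 256 · 625 ≡ 404 (mod 629).
Since 404 ≠ 1, base 5 is a Fermat witness: 629 is composite.

404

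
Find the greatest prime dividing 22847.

22847 = 11 · 2077
2077 = 31 · 67
67 is prime.
So 22847 = 11 · 31 · 67; the largest prime factor is 67.

67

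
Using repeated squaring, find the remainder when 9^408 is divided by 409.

9^1 ≡ 9 (mod 409)
9^2 ≡ 9^2 = 81 ≡ 81 (mod 409)
9^4 ≡ 81^2 = 6561 ≡ 17 (mod 409)
9^8 ≡ 17^2 = 289 ≡ 289 (mod 409)
9^16 ≡ 289^2 = 83521 ≡ 85 (mod 409)
9^32 ≡ 85^2 = 7225 ≡ 272 (mod 409)
9^64 ≡ 272^2 = 73984 ≡ 364 (mod 409)
9^128 ≡ 364^2 = 132496 ≡ 389 (mod 409)
9^256 ≡ 389^2 = 151321 ≡ 400 (mod 409)
408 = 256 + 128 + 16 + 8 in binary powers of 2.
So 9^408 ≡ 400 · 389 · 85 · 289 ≡ 1 (mod 409).
Since the result is 1, base 9 gives no evidence that 409 is composite.

1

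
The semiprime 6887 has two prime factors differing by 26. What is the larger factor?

Since p = q + 26, we have 6887 = q(q + 26), so q² + 26q − 6887 = 0.
Discriminant: 26² + 4·6887 = 676 + 27548 = 28224; √28224 = 168.
q = (−26 + 168)/2 = 71, and p = q + 26 = 97.
Check: 71 · 97 = 6887.

97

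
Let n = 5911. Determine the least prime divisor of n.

23

5911 is odd.
Digit sum 16, not divisible by 3.
Ends in 1: not divisible by 5.
7: 5911 = 7·844 + 3
11: 5911 = 11·537 + 4
13: 5911 = 13·454 + 9
17: 5911 = 17·347 + 12
19: 5911 = 19·311 + 2
23: 5911 = 23·257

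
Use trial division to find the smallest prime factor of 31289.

67

31289 is odd.
Digit sum 23, not divisible by 3.
Ends in 9: not divisible by 5.
7: 31289 = 7·4469 + 6
11: 31289 = 11·2844 + 5
13: 31289 = 13·2406 + 11
17: 31289 = 17·1840 + 9
19: 31289 = 19·1646 + 15
23: 31289 = 23·1360 + 9
29: 31289 = 29·1078 + 27
31: 31289 = 31·1009 + 10
37: 31289 = 37·845 + 24
41: 31289 = 41·763 + 6
43: 31289 = 43·727 + 28
47: 31289 = 47·665 + 34
53: 31289 = 53·590 + 19
59: 31289 = 59·530 + 19
61: 31289 = 61·512 + 57
67: 31289 = 67·467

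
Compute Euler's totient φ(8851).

Factor: 8851 = 53 · 167.
φ(8851) = (53−1) · (167−1) = 52 · 166 = 8632.

8632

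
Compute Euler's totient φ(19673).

Factor: 19673 = 103 · 191.
φ(19673) = (103−1) · (191−1) = 102 · 190 = 19380.

19380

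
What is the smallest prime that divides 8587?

8587 is odd.
Digit sum 28, not divisible by 3.
Ends in 7: not divisible by 5.
7: 8587 = 7·1226 + 5
11: 8587 = 11·780 + 7
13: 8587 = 13·660 + 7
17: 8587 = 17·505 + 2
19: 8587 = 19·451 + 18
23: 8587 = 23·373 + 8
29: 8587 = 29·296 + 3
31: 8587 = 31·277

31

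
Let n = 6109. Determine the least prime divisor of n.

6109 is odd.
Digit sum 16, not divisible by 3.
Ends in 9: not divisible by 5.
7: 6109 = 7·872 + 5
11: 6109 = 11·555 + 4
13: 6109 = 13·469 + 12
17: 6109 = 17·359 + 6
19: 6109 = 19·321 + 10
23: 6109 = 23·265 + 14
29: 6109 = 29·210 + 19
31: 6109 = 31·197 + 2
37: 6109 = 37·165 + 4
41: 6109 = 41·149

41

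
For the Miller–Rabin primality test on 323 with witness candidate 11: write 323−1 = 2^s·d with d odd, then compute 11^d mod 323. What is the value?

323 − 1 = 322 = 2^1 · 161, so d = 161.
11^1 ≡ 11 (mod 323)
11^2 ≡ 11^2 = 121 ≡ 121 (mod 323)
11^4 ≡ 121^2 = 14641 ≡ 106 (mod 323)
11^8 ≡ 106^2 = 11236 ≡ 254 (mod 323)
11^16 ≡ 254^2 = 64516 ≡ 239 (mod 323)
11^32 ≡ 239^2 = 57121 ≡ 273 (mod 323)
11^64 ≡ 273^2 = 74529 ≡ 239 (mod 323)
11^128 ≡ 239^2 = 57121 ≡ 273 (mod 323)
161 = 128 + 32 + 1 in binary powers of 2.
So 11^161 ≡ 273 · 273 · 11 ≡ 45 (mod 323).
Squaring chain: 45; never reaches −1, so base 11 is a Miller–Rabin witness that 323 is composite.

45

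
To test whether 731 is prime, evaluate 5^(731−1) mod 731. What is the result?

298

5^1 ≡ 5 (mod 731)
5^2 ≡ 5^2 = 25 ≡ 25 (mod 731)
5^4 ≡ 25^2 = 625 ≡ 625 (mod 731)
5^8 ≡ 625^2 = 390625 ≡ 271 (mod 731)
5^16 ≡ 271^2 = 73441 ≡ 341 (mod 731)
5^32 ≡ 341^2 = 116281 ≡ 52 (mod 731)
5^64 ≡ 52^2 = 2704 ≡ 511 (mod 731)
5^128 ≡ 511^2 = 261121 ≡ 154 (mod 731)
5^256 ≡ 154^2 = 23716 ≡ 324 (mod 731)
5^512 ≡ 324^2 = 104976 ≡ 443 (mod 731)
730 = 512 + 128 + 64 + 16 + 8 + 2 in binary powers of 2.
So 5^730 ≡ 443 · 154 · 511 · 341 · 271 · 25 ≡ 298 (mod 731).
Since 298 ≠ 1, base 5 is a Fermat witness: 731 is composite.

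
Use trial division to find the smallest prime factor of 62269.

73

62269 is odd.
Digit sum 25, not divisible by 3.
Ends in 9: not divisible by 5.
7: 62269 = 7·8895 + 4
11: 62269 = 11·5660 + 9
13: 62269 = 13·4789 + 12
17: 62269 = 17·3662 + 15
19: 62269 = 19·3277 + 6
23: 62269 = 23·2707 + 8
29: 62269 = 29·2147 + 6
31: 62269 = 31·2008 + 21
37: 62269 = 37·1682 + 35
41: 62269 = 41·1518 + 31
43: 62269 = 43·1448 + 5
47: 62269 = 47·1324 + 41
53: 62269 = 53·1174 + 47
59: 62269 = 59·1055 + 24
61: 62269 = 61·1020 + 49
67: 62269 = 67·929 + 26
71: 62269 = 71·877 + 2
73: 62269 = 73·853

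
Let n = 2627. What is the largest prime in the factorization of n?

71

2627 = 37 · 71
71 is prime.
So 2627 = 37 · 71; the largest prime factor is 71.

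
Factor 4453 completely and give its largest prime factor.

4453 = 61 · 73
73 is prime.
So 4453 = 61 · 73; the largest prime factor is 73.

73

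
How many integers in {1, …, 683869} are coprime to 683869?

658416

Factor: 683869 = 59 · 67 · 173.
φ(683869) = (59−1) · (67−1) · (173−1) = 58 · 66 · 172 = 658416.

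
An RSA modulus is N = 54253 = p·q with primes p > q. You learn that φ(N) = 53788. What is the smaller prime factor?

φ(n) = (p−1)(q−1) = n − (p+q) + 1, so p + q = 54253 − 53788 + 1 = 466.
p and q are the roots of t² − 466t + 54253 = 0.
Discriminant: 466² − 4·54253 = 217156 − 217012 = 144; √144 = 12.
q = (466 − 12)/2 = 227, p = (466 + 12)/2 = 239.
Check: 227 · 239 = 54253.

227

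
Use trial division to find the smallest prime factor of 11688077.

59

11688077 is odd.
Digit sum 38, not divisible by 3.
Ends in 7: not divisible by 5.
7: 11688077 = 7·1669725 + 2
11: 11688077 = 11·1062552 + 5
13: 11688077 = 13·899082 + 11
17: 11688077 = 17·687533 + 16
19: 11688077 = 19·615161 + 18
23: 11688077 = 23·508177 + 6
29: 11688077 = 29·403037 + 4
31: 11688077 = 31·377034 + 23
37: 11688077 = 37·315893 + 36
41: 11688077 = 41·285075 + 2
43: 11688077 = 43·271815 + 32
47: 11688077 = 47·248682 + 23
53: 11688077 = 53·220529 + 40
59: 11688077 = 59·198103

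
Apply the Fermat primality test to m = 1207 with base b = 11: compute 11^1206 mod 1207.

144

11^1 ≡ 11 (mod 1207)
11^2 ≡ 11^2 = 121 ≡ 121 (mod 1207)
11^4 ≡ 121^2 = 14641 ≡ 157 (mod 1207)
11^8 ≡ 157^2 = 24649 ≡ 509 (mod 1207)
11^16 ≡ 509^2 = 259081 ≡ 783 (mod 1207)
11^32 ≡ 783^2 = 613089 ≡ 1140 (mod 1207)
11^64 ≡ 1140^2 = 1299600 ≡ 868 (mod 1207)
11^128 ≡ 868^2 = 753424 ≡ 256 (mod 1207)
11^256 ≡ 256^2 = 65536 ≡ 358 (mod 1207)
11^512 ≡ 358^2 = 128164 ≡ 222 (mod 1207)
11^1024 ≡ 222^2 = 49284 ≡ 1004 (mod 1207)
1206 = 1024 + 128 + 32 + 16 + 4 + 2 in binary powers of 2.
So 11^1206 ≡ 1004 · 256 · 1140 · 783 · 157 · 121 ≡ 144 (mod 1207).
Since 144 ≠ 1, base 11 is a Fermat witness: 1207 is composite.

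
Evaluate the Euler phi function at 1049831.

1018368

Factor: 1049831 = 79 · 97 · 137.
φ(1049831) = (79−1) · (97−1) · (137−1) = 78 · 96 · 136 = 1018368.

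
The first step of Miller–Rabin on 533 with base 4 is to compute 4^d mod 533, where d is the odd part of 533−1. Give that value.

533 − 1 = 532 = 2^2 · 133, so d = 133.
4^1 ≡ 4 (mod 533)
4^2 ≡ 4^2 = 16 ≡ 16 (mod 533)
4^4 ≡ 16^2 = 256 ≡ 256 (mod 533)
4^8 ≡ 256^2 = 65536 ≡ 510 (mod 533)
4^16 ≡ 510^2 = 260100 ≡ 529 (mod 533)
4^32 ≡ 529^2 = 279841 ≡ 16 (mod 533)
4^64 ≡ 16^2 = 256 ≡ 256 (mod 533)
4^128 ≡ 256^2 = 65536 ≡ 510 (mod 533)
133 = 128 + 4 + 1 in binary powers of 2.
So 4^133 ≡ 510 · 256 · 4 ≡ 433 (mod 533).
Squaring chain: 433 → 406; never reaches −1, so base 4 is a Miller–Rabin witness that 533 is composite.

433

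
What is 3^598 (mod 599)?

3^1 ≡ 3 (mod 599)
3^2 ≡ 3^2 = 9 ≡ 9 (mod 599)
3^4 ≡ 9^2 = 81 ≡ 81 (mod 599)
3^8 ≡ 81^2 = 6561 ≡ 571 (mod 599)
3^16 ≡ 571^2 = 326041 ≡ 185 (mod 599)
3^32 ≡ 185^2 = 34225 ≡ 82 (mod 599)
3^64 ≡ 82^2 = 6724 ≡ 135 (mod 599)
3^128 ≡ 135^2 = 18225 ≡ 255 (mod 599)
3^256 ≡ 255^2 = 65025 ≡ 333 (mod 599)
3^512 ≡ 333^2 = 110889 ≡ 74 (mod 599)
598 = 512 + 64 + 16 + 4 + 2 in binary powers of 2.
So 3^598 ≡ 74 · 135 · 185 · 81 · 9 ≡ 1 (mod 599).
Since the result is 1, base 3 gives no evidence that 599 is composite.

1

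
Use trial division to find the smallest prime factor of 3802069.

61

3802069 is odd.
Digit sum 28, not divisible by 3.
Ends in 9: not divisible by 5.
7: 3802069 = 7·543152 + 5
11: 3802069 = 11·345642 + 7
13: 3802069 = 13·292466 + 11
17: 3802069 = 17·223651 + 2
19: 3802069 = 19·200108 + 17
23: 3802069 = 23·165307 + 8
29: 3802069 = 29·131105 + 24
31: 3802069 = 31·122647 + 12
37: 3802069 = 37·102758 + 23
41: 3802069 = 41·92733 + 16
43: 3802069 = 43·88420 + 9
47: 3802069 = 47·80895 + 4
53: 3802069 = 53·71737 + 8
59: 3802069 = 59·64441 + 50
61: 3802069 = 61·62329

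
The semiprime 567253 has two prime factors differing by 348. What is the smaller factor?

599

Since p = q + 348, we have 567253 = q(q + 348), so q² + 348q − 567253 = 0.
Discriminant: 348² + 4·567253 = 121104 + 2269012 = 2390116; √2390116 = 1546.
q = (−348 + 1546)/2 = 599, and p = q + 348 = 947.
Check: 599 · 947 = 567253.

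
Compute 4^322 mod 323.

4^1 ≡ 4 (mod 323)
4^2 ≡ 4^2 = 16 ≡ 16 (mod 323)
4^4 ≡ 16^2 = 256 ≡ 256 (mod 323)
4^8 ≡ 256^2 = 65536 ≡ 290 (mod 323)
4^16 ≡ 290^2 = 84100 ≡ 120 (mod 323)
4^32 ≡ 120^2 = 14400 ≡ 188 (mod 323)
4^64 ≡ 188^2 = 35344 ≡ 137 (mod 323)
4^128 ≡ 137^2 = 18769 ≡ 35 (mod 323)
4^256 ≡ 35^2 = 1225 ≡ 256 (mod 323)
322 = 256 + 64 + 2 in binary powers of 2.
So 4^322 ≡ 256 · 137 · 16 ≡ 101 (mod 323).
Since 101 ≠ 1, base 4 is a Fermat witness: 323 is composite.

101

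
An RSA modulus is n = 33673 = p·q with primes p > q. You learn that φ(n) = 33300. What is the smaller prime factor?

151

φ(n) = (p−1)(q−1) = n − (p+q) + 1, so p + q = 33673 − 33300 + 1 = 374.
p and q are the roots of t² − 374t + 33673 = 0.
Discriminant: 374² − 4·33673 = 139876 − 134692 = 5184; √5184 = 72.
q = (374 − 72)/2 = 151, p = (374 + 72)/2 = 223.
Check: 151 · 223 = 33673.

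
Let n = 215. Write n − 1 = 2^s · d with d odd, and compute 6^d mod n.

215 − 1 = 214 = 2^1 · 107, so d = 107.
6^1 ≡ 6 (mod 215)
6^2 ≡ 6^2 = 36 ≡ 36 (mod 215)
6^4 ≡ 36^2 = 1296 ≡ 6 (mod 215)
6^8 ≡ 6^2 = 36 ≡ 36 (mod 215)
6^16 ≡ 36^2 = 1296 ≡ 6 (mod 215)
6^32 ≡ 6^2 = 36 ≡ 36 (mod 215)
6^64 ≡ 36^2 = 1296 ≡ 6 (mod 215)
107 = 64 + 32 + 8 + 2 + 1 in binary powers of 2.
So 6^107 ≡ 6 · 36 · 36 · 36 · 6 ≡ 36 (mod 215).
Squaring chain: 36; never reaches −1, so base 6 is a Miller–Rabin witness that 215 is composite.

36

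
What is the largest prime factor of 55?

55 = 5 · 11
11 is prime.
So 55 = 5 · 11; the largest prime factor is 11.

11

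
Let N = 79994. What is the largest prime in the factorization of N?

79994 = 2 · 39997
39997 = 23 · 1739
1739 = 37 · 47
47 is prime.
So 79994 = 2 · 23 · 37 · 47; the largest prime factor is 47.

47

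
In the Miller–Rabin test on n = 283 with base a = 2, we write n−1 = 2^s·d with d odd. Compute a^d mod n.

283 − 1 = 282 = 2^1 · 141, so d = 141.
2^1 ≡ 2 (mod 283)
2^2 ≡ 2^2 = 4 ≡ 4 (mod 283)
2^4 ≡ 4^2 = 16 ≡ 16 (mod 283)
2^8 ≡ 16^2 = 256 ≡ 256 (mod 283)
2^16 ≡ 256^2 = 65536 ≡ 163 (mod 283)
2^32 ≡ 163^2 = 26569 ≡ 250 (mod 283)
2^64 ≡ 250^2 = 62500 ≡ 240 (mod 283)
2^128 ≡ 240^2 = 57600 ≡ 151 (mod 283)
141 = 128 + 8 + 4 + 1 in binary powers of 2.
So 2^141 ≡ 151 · 256 · 16 · 2 ≡ 282 (mod 283).
Since 2^d ≡ 282 (mod 283), base 2 does not prove 283 composite.

282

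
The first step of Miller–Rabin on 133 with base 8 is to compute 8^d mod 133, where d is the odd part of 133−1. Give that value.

133 − 1 = 132 = 2^2 · 33, so d = 33.
8^1 ≡ 8 (mod 133)
8^2 ≡ 8^2 = 64 ≡ 64 (mod 133)
8^4 ≡ 64^2 = 4096 ≡ 106 (mod 133)
8^8 ≡ 106^2 = 11236 ≡ 64 (mod 133)
8^16 ≡ 64^2 = 4096 ≡ 106 (mod 133)
8^32 ≡ 106^2 = 11236 ≡ 64 (mod 133)
33 = 32 + 1 in binary powers of 2.
So 8^33 ≡ 64 · 8 ≡ 113 (mod 133).
Squaring chain: 113 → 1; never reaches −1, so base 8 is a Miller–Rabin witness that 133 is composite.

113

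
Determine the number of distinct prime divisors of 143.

2

143 = 11 · 13
143 = 11 · 13, which has 2 distinct prime factors.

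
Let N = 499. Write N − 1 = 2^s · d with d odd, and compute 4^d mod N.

1

499 − 1 = 498 = 2^1 · 249, so d = 249.
4^1 ≡ 4 (mod 499)
4^2 ≡ 4^2 = 16 ≡ 16 (mod 499)
4^4 ≡ 16^2 = 256 ≡ 256 (mod 499)
4^8 ≡ 256^2 = 65536 ≡ 167 (mod 499)
4^16 ≡ 167^2 = 27889 ≡ 444 (mod 499)
4^32 ≡ 444^2 = 197136 ≡ 31 (mod 499)
4^64 ≡ 31^2 = 961 ≡ 462 (mod 499)
4^128 ≡ 462^2 = 213444 ≡ 371 (mod 499)
249 = 128 + 64 + 32 + 16 + 8 + 1 in binary powers of 2.
So 4^249 ≡ 371 · 462 · 31 · 444 · 167 · 4 ≡ 1 (mod 499).
Since 4^d ≡ 1 (mod 499), base 4 does not prove 499 composite.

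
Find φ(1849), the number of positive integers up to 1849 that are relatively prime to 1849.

Factor: 1849 = 43^2.
φ(1849) = 43^1·(43−1) = 1806.

1806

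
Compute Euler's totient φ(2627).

2520

Factor: 2627 = 37 · 71.
φ(2627) = (37−1) · (71−1) = 36 · 70 = 2520.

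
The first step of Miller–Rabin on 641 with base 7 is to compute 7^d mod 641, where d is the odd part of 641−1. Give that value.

141

641 − 1 = 640 = 2^7 · 5, so d = 5.
7^1 ≡ 7 (mod 641)
7^2 ≡ 7^2 = 49 ≡ 49 (mod 641)
7^4 ≡ 49^2 = 2401 ≡ 478 (mod 641)
5 = 4 + 1 in binary powers of 2.
So 7^5 ≡ 478 · 7 ≡ 141 (mod 641).
Squaring chain: 141 → 10 → 100 → 385 → 154 → 640 → 1; reaches −1, so base 7 does not prove 641 composite.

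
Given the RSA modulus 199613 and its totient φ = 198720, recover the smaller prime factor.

433

φ(n) = (p−1)(q−1) = n − (p+q) + 1, so p + q = 199613 − 198720 + 1 = 894.
p and q are the roots of t² − 894t + 199613 = 0.
Discriminant: 894² − 4·199613 = 799236 − 798452 = 784; √784 = 28.
q = (894 − 28)/2 = 433, p = (894 + 28)/2 = 461.
Check: 433 · 461 = 199613.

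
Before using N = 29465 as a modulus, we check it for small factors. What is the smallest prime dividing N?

29465 is odd.
Digit sum 26, not divisible by 3.
Ends in 5: divisible by 5.

5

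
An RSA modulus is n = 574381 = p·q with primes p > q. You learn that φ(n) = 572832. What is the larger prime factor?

φ(n) = (p−1)(q−1) = n − (p+q) + 1, so p + q = 574381 − 572832 + 1 = 1550.
p and q are the roots of t² − 1550t + 574381 = 0.
Discriminant: 1550² − 4·574381 = 2402500 − 2297524 = 104976; √104976 = 324.
q = (1550 − 324)/2 = 613, p = (1550 + 324)/2 = 937.
Check: 613 · 937 = 574381.

937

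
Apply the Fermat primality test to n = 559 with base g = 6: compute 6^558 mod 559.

6^1 ≡ 6 (mod 559)
6^2 ≡ 6^2 = 36 ≡ 36 (mod 559)
6^4 ≡ 36^2 = 1296 ≡ 178 (mod 559)
6^8 ≡ 178^2 = 31684 ≡ 380 (mod 559)
6^16 ≡ 380^2 = 144400 ≡ 178 (mod 559)
6^32 ≡ 178^2 = 31684 ≡ 380 (mod 559)
6^64 ≡ 380^2 = 144400 ≡ 178 (mod 559)
6^128 ≡ 178^2 = 31684 ≡ 380 (mod 559)
6^256 ≡ 380^2 = 144400 ≡ 178 (mod 559)
6^512 ≡ 178^2 = 31684 ≡ 380 (mod 559)
558 = 512 + 32 + 8 + 4 + 2 in binary powers of 2.
So 6^558 ≡ 380 · 380 · 380 · 178 · 36 ≡ 259 (mod 559).
Since 259 ≠ 1, base 6 is a Fermat witness: 559 is composite.

259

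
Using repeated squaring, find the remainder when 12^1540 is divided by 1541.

12^1 ≡ 12 (mod 1541)
12^2 ≡ 12^2 = 144 ≡ 144 (mod 1541)
12^4 ≡ 144^2 = 20736 ≡ 703 (mod 1541)
12^8 ≡ 703^2 = 494209 ≡ 1089 (mod 1541)
12^16 ≡ 1089^2 = 1185921 ≡ 892 (mod 1541)
12^32 ≡ 892^2 = 795664 ≡ 508 (mod 1541)
12^64 ≡ 508^2 = 258064 ≡ 717 (mod 1541)
12^128 ≡ 717^2 = 514089 ≡ 936 (mod 1541)
12^256 ≡ 936^2 = 876096 ≡ 808 (mod 1541)
12^512 ≡ 808^2 = 652864 ≡ 1021 (mod 1541)
12^1024 ≡ 1021^2 = 1042441 ≡ 725 (mod 1541)
1540 = 1024 + 512 + 4 in binary powers of 2.
So 12^1540 ≡ 725 · 1021 · 703 ≡ 967 (mod 1541).
Since 967 ≠ 1, base 12 is a Fermat witness: 1541 is composite.

967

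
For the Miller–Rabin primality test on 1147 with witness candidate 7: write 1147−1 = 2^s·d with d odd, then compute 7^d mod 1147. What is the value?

1025

1147 − 1 = 1146 = 2^1 · 573, so d = 573.
7^1 ≡ 7 (mod 1147)
7^2 ≡ 7^2 = 49 ≡ 49 (mod 1147)
7^4 ≡ 49^2 = 2401 ≡ 107 (mod 1147)
7^8 ≡ 107^2 = 11449 ≡ 1126 (mod 1147)
7^16 ≡ 1126^2 = 1267876 ≡ 441 (mod 1147)
7^32 ≡ 441^2 = 194481 ≡ 638 (mod 1147)
7^64 ≡ 638^2 = 407044 ≡ 1006 (mod 1147)
7^128 ≡ 1006^2 = 1012036 ≡ 382 (mod 1147)
7^256 ≡ 382^2 = 145924 ≡ 255 (mod 1147)
7^512 ≡ 255^2 = 65025 ≡ 793 (mod 1147)
573 = 512 + 32 + 16 + 8 + 4 + 1 in binary powers of 2.
So 7^573 ≡ 793 · 638 · 441 · 1126 · 107 · 7 ≡ 1025 (mod 1147).
Squaring chain: 1025; never reaches −1, so base 7 is a Miller–Rabin witness that 1147 is composite.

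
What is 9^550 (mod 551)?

123

9^1 ≡ 9 (mod 551)
9^2 ≡ 9^2 = 81 ≡ 81 (mod 551)
9^4 ≡ 81^2 = 6561 ≡ 500 (mod 551)
9^8 ≡ 500^2 = 250000 ≡ 397 (mod 551)
9^16 ≡ 397^2 = 157609 ≡ 23 (mod 551)
9^32 ≡ 23^2 = 529 ≡ 529 (mod 551)
9^64 ≡ 529^2 = 279841 ≡ 484 (mod 551)
9^128 ≡ 484^2 = 234256 ≡ 81 (mod 551)
9^256 ≡ 81^2 = 6561 ≡ 500 (mod 551)
9^512 ≡ 500^2 = 250000 ≡ 397 (mod 551)
550 = 512 + 32 + 4 + 2 in binary powers of 2.
So 9^550 ≡ 397 · 529 · 500 · 81 ≡ 123 (mod 551).
Since 123 ≠ 1, base 9 is a Fermat witness: 551 is composite.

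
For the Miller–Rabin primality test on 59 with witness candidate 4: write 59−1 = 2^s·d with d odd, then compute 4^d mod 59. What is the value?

59 − 1 = 58 = 2^1 · 29, so d = 29.
4^1 ≡ 4 (mod 59)
4^2 ≡ 4^2 = 16 ≡ 16 (mod 59)
4^4 ≡ 16^2 = 256 ≡ 20 (mod 59)
4^8 ≡ 20^2 = 400 ≡ 46 (mod 59)
4^16 ≡ 46^2 = 2116 ≡ 51 (mod 59)
29 = 16 + 8 + 4 + 1 in binary powers of 2.
So 4^29 ≡ 51 · 46 · 20 · 4 ≡ 1 (mod 59).
Since 4^d ≡ 1 (mod 59), base 4 does not prove 59 composite.

1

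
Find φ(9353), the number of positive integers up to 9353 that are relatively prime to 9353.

Factor: 9353 = 47 · 199.
φ(9353) = (47−1) · (199−1) = 46 · 198 = 9108.

9108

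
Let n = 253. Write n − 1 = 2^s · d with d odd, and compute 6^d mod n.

253 − 1 = 252 = 2^2 · 63, so d = 63.
6^1 ≡ 6 (mod 253)
6^2 ≡ 6^2 = 36 ≡ 36 (mod 253)
6^4 ≡ 36^2 = 1296 ≡ 31 (mod 253)
6^8 ≡ 31^2 = 961 ≡ 202 (mod 253)
6^16 ≡ 202^2 = 40804 ≡ 71 (mod 253)
6^32 ≡ 71^2 = 5041 ≡ 234 (mod 253)
63 = 32 + 16 + 8 + 4 + 2 + 1 in binary powers of 2.
So 6^63 ≡ 234 · 71 · 202 · 31 · 36 · 6 ≡ 18 (mod 253).
Squaring chain: 18 → 71; never reaches −1, so base 6 is a Miller–Rabin witness that 253 is composite.

18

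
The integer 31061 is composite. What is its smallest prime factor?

31061 is odd.
Digit sum 11, not divisible by 3.
Ends in 1: not divisible by 5.
7: 31061 = 7·4437 + 2
11: 31061 = 11·2823 + 8
13: 31061 = 13·2389 + 4
17: 31061 = 17·1827 + 2
19: 31061 = 19·1634 + 15
23: 31061 = 23·1350 + 11
29: 31061 = 29·1071 + 2
31: 31061 = 31·1001 + 30
37: 31061 = 37·839 + 18
41: 31061 = 41·757 + 24
43: 31061 = 43·722 + 15
47: 31061 = 47·660 + 41
53: 31061 = 53·586 + 3
59: 31061 = 59·526 + 27
61: 31061 = 61·509 + 12
67: 31061 = 67·463 + 40
71: 31061 = 71·437 + 34
73: 31061 = 73·425 + 36
79: 31061 = 79·393 + 14
83: 31061 = 83·374 + 19
89: 31061 = 89·349

89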